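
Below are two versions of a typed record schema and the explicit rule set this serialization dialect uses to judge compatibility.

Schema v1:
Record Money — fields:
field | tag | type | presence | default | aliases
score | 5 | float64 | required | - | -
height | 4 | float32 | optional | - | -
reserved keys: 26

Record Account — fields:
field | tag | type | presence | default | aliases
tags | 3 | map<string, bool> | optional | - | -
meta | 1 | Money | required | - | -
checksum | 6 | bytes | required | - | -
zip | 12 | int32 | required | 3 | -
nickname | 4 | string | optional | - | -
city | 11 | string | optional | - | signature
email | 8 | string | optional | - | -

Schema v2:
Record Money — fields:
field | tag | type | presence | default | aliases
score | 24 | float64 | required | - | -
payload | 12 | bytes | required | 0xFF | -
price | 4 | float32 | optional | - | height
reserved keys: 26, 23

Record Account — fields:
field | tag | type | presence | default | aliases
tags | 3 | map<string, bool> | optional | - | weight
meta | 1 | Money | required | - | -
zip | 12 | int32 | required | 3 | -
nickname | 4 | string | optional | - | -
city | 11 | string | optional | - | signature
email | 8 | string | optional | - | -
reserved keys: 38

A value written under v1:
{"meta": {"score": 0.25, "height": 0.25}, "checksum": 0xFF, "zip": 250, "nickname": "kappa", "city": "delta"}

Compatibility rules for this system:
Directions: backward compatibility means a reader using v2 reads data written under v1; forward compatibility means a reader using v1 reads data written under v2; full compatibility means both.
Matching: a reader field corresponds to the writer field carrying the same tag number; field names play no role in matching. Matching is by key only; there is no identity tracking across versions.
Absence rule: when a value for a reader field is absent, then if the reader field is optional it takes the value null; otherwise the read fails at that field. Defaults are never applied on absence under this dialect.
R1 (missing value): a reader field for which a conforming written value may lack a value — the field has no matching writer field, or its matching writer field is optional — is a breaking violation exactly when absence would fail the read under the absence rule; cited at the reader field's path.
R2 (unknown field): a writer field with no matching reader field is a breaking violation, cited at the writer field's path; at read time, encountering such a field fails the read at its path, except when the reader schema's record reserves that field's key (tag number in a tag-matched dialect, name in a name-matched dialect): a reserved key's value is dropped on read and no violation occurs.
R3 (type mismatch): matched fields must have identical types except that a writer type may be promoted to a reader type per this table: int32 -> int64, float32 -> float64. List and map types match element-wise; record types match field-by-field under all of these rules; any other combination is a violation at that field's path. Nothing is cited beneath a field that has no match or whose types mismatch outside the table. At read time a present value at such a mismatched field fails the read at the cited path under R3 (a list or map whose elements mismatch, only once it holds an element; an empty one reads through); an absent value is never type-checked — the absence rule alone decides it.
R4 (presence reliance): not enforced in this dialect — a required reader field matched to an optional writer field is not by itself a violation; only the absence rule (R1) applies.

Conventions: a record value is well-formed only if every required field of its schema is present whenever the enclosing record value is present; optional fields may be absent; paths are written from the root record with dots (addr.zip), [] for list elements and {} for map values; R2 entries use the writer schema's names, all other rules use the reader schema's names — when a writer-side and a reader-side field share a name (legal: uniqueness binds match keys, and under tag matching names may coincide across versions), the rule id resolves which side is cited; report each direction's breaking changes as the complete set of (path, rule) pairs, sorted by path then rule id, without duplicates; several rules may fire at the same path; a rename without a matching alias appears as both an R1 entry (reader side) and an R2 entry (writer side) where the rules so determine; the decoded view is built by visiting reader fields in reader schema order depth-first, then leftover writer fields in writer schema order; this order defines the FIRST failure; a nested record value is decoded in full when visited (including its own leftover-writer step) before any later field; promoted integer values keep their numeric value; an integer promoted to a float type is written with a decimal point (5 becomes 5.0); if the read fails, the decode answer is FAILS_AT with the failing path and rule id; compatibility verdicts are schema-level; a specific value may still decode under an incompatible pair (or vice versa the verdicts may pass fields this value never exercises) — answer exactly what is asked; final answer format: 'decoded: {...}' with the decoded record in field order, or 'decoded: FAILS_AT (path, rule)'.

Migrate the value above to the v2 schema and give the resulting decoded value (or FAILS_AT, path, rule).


each type pair in Account: writer, then reader
decoding the Account value with the v2 reader:
  tags := null (absent, optional -> null)
  read fails at meta.score under R1 (no fill)
  => FAILS_AT (meta.score, R1)
ruling out the remaining Account differences:
  renamed field height to price in record Money (alias height declared on the renamed field) -> triggers nothing under the printed rules; the Account answer is the same either way
  added field payload to record Money: required bytes, tag 12, default 0xFF (in v2 it sits immediately before price) -> shifts the Account verdicts, not this decode
  removed field checksum from record Account -> shifts the Account verdicts, not this decode

decoded: FAILS_AT (meta.score, R1)


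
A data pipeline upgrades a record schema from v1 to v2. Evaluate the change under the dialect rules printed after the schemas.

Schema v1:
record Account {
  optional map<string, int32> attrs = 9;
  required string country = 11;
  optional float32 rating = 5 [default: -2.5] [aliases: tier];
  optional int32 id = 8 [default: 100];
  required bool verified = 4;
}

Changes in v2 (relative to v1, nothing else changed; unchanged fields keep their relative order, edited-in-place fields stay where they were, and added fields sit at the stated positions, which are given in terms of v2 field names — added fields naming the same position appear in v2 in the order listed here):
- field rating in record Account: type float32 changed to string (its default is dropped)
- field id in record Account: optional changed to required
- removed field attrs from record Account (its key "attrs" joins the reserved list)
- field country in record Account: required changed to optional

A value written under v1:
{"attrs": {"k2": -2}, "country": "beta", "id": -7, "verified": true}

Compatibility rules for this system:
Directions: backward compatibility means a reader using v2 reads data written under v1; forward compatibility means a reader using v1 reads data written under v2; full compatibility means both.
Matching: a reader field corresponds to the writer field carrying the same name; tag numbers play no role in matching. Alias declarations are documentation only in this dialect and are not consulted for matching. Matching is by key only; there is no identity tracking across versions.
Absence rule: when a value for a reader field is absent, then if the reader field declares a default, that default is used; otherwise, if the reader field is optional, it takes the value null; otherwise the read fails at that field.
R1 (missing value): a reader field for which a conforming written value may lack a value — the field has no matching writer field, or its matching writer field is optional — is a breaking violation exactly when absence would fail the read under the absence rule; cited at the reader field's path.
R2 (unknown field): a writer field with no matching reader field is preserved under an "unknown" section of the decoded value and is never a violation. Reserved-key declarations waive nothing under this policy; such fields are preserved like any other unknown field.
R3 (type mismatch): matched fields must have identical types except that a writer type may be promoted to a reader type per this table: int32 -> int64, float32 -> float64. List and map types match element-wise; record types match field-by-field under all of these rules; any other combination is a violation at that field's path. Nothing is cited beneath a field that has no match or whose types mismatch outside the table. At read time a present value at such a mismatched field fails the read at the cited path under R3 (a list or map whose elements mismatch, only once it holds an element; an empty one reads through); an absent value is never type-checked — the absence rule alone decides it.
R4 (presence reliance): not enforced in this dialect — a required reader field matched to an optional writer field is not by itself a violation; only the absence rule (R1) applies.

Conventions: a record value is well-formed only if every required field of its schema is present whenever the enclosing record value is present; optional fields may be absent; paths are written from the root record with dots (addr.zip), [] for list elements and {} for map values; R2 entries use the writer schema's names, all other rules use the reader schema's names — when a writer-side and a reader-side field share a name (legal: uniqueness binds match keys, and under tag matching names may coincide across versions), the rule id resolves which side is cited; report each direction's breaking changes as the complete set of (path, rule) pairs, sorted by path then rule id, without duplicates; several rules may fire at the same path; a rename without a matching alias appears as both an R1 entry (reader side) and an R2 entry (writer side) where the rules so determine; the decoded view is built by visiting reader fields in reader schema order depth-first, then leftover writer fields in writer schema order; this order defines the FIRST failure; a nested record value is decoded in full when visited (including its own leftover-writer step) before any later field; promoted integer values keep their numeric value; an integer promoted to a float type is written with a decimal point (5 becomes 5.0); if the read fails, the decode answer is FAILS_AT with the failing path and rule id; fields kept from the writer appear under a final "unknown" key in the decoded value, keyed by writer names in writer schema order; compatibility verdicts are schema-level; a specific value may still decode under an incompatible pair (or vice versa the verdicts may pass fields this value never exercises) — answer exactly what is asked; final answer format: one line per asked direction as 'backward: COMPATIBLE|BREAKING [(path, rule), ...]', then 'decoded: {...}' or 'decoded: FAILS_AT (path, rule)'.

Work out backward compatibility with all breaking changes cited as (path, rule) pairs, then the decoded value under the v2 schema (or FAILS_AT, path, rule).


backward: BREAKING [(rating, R3)]; decoded: {"country": "beta", "rating": null, "id": -7, "verified": true, "unknown": {"attrs": {"k2": -2}}}

each type pair in Account: writer, then reader
checking backward for Account: reader v2 against writer v1:
  country <- country (string -> string, writer required)
  rating <- rating (float32 -> string, writer optional)
  id <- id (int32 -> int32, writer optional)
  verified <- verified (bool -> bool, writer required)
  writer field attrs has no reader counterpart
  rule R3 violated at rating
  => 1 violation(s): backward is BREAKING for Account
decode walk for Account under reader schema v2:
  country := "beta"
  rating := null (absent, optional -> null)
  id := -7
  verified := true
  writer attrs: kept under "unknown"
  => decoded: {"country": "beta", "rating": null, "id": -7, "verified": true, "unknown": {"attrs": {"k2": -2}}}
the rest of the Account diff is inert for this question:
  field id in record Account: optional changed to required -> no rule fires on it in Account's dialect; the asked verdict holds
  field country in record Account: required changed to optional -> fires only in the forward direction of Account, which is not asked here


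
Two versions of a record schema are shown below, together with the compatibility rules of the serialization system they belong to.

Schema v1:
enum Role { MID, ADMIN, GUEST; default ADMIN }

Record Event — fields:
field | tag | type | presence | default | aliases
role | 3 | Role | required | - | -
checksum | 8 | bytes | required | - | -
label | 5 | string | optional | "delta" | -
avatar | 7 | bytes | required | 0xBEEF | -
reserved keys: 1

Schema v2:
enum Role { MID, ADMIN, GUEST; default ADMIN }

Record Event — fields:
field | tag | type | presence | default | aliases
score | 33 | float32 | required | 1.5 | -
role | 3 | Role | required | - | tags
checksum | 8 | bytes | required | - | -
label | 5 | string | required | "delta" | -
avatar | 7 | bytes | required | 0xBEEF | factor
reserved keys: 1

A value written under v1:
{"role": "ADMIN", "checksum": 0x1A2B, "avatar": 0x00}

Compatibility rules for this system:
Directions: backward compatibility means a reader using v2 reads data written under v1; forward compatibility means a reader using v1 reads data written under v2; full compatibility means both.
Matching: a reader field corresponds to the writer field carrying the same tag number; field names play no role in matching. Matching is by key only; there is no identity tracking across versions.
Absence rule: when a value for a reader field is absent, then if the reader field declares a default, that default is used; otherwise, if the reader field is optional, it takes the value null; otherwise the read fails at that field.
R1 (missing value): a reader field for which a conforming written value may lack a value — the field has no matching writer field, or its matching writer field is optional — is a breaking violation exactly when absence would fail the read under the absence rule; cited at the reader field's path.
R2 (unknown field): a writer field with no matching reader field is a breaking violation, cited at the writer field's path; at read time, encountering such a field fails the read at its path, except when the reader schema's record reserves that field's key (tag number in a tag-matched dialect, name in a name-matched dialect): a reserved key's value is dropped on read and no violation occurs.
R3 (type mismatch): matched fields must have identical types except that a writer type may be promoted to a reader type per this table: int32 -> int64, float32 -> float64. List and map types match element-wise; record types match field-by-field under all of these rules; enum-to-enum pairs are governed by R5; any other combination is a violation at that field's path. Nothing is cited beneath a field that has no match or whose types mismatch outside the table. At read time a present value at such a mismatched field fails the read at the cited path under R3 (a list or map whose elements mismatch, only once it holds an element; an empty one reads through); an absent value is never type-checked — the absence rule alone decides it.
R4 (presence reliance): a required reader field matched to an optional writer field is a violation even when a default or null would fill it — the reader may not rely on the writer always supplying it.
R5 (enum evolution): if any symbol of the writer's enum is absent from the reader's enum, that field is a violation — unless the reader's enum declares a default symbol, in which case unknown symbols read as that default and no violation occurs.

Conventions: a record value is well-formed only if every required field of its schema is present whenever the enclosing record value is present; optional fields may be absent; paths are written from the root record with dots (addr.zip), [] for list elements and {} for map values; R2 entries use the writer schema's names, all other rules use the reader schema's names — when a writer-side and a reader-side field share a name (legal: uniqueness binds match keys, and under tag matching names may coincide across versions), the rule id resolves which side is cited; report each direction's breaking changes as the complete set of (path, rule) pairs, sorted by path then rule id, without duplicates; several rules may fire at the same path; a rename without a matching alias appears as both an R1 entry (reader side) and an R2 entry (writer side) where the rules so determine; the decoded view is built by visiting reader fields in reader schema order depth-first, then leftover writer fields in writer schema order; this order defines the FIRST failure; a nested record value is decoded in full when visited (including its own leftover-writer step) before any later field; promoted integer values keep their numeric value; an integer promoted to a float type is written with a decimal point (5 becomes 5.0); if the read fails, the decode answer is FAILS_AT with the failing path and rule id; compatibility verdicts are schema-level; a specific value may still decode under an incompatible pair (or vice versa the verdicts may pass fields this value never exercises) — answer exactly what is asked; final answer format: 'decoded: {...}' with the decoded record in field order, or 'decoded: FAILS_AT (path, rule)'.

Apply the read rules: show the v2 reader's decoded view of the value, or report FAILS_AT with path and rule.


arrows below run writer -> reader for Event
decode (reader v2):
  score := 1.5 (absent -> default)
  role := "ADMIN"
  checksum := 0x1A2B
  label := "delta" (absent -> default)
  avatar := 0x00
  => decoded: {"score": 1.5, "role": "ADMIN", "checksum": 0x1A2B, "label": "delta", "avatar": 0x00}
the rest of the Event diff is inert for this question:
  field label in record Event: optional changed to required -> changes Event's schema-level verdicts only — the decode of this value is the same

decoded: {"score": 1.5, "role": "ADMIN", "checksum": 0x1A2B, "label": "delta", "avatar": 0x00}


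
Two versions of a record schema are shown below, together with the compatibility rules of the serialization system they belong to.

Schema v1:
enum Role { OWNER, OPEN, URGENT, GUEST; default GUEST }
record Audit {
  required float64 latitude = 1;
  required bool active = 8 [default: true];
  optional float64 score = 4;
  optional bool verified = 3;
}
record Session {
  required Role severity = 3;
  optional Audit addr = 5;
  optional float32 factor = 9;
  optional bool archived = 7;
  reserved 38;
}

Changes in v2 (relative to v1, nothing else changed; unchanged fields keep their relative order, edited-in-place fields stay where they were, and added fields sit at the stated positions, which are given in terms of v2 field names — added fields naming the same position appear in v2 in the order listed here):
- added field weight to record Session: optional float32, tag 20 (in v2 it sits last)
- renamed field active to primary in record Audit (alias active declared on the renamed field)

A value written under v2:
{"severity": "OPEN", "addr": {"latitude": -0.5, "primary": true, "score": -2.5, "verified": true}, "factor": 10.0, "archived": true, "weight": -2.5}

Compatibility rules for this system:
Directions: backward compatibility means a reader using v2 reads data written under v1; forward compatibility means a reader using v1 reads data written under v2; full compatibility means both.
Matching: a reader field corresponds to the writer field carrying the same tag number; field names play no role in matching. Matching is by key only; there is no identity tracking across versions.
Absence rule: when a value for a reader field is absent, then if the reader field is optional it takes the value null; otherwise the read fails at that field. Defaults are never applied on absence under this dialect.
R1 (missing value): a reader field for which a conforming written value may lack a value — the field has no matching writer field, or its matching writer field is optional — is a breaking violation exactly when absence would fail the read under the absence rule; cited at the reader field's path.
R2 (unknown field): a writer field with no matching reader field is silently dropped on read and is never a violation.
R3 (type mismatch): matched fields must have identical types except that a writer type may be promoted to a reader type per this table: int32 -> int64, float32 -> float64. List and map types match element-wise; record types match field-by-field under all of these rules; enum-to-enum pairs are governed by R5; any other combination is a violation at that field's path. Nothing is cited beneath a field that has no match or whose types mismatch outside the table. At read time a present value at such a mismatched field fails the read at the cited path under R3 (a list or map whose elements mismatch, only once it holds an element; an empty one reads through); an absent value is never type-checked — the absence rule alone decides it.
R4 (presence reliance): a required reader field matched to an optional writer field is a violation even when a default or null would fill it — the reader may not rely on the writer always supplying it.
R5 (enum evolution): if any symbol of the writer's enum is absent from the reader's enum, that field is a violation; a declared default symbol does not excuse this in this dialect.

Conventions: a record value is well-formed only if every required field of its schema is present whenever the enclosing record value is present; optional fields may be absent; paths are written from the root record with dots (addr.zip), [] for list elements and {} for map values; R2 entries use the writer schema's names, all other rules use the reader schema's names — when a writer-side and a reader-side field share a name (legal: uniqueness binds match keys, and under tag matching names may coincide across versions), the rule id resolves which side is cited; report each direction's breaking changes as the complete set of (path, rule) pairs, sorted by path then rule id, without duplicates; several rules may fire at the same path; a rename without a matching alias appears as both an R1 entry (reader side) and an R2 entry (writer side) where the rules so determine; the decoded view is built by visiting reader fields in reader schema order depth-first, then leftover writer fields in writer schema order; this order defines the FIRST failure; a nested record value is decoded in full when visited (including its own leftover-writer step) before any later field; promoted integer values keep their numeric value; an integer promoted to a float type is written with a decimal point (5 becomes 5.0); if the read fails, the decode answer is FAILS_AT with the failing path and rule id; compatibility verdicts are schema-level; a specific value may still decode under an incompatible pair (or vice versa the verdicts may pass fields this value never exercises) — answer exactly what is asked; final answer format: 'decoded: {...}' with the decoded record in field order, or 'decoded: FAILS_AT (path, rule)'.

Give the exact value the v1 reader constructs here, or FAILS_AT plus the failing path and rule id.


in Session below, arrows point writer -> reader
migrating the Session value to v1:
  severity := "OPEN"
  addr.latitude := -0.5
  addr.active := true (from writer primary)
  addr.score := -2.5
  addr.verified := true
  factor := 10.0
  archived := true
  writer weight: no reader field; dropped
  => decoded: {"severity": "OPEN", "addr": {"latitude": -0.5, "active": true, "score": -2.5, "verified": true}, "factor": 10.0, "archived": true}
ruling out the remaining Session differences:
  added field weight to record Session: optional float32, tag 20 (in v2 it sits last) -> fires no rule on Session under this dialect and leaves the result unchanged
  renamed field active to primary in record Audit (alias active declared on the renamed field) -> fires no rule on Session under this dialect and leaves the result unchanged

decoded: {"severity": "OPEN", "addr": {"latitude": -0.5, "active": true, "score": -2.5, "verified": true}, "factor": 10.0, "archived": true}


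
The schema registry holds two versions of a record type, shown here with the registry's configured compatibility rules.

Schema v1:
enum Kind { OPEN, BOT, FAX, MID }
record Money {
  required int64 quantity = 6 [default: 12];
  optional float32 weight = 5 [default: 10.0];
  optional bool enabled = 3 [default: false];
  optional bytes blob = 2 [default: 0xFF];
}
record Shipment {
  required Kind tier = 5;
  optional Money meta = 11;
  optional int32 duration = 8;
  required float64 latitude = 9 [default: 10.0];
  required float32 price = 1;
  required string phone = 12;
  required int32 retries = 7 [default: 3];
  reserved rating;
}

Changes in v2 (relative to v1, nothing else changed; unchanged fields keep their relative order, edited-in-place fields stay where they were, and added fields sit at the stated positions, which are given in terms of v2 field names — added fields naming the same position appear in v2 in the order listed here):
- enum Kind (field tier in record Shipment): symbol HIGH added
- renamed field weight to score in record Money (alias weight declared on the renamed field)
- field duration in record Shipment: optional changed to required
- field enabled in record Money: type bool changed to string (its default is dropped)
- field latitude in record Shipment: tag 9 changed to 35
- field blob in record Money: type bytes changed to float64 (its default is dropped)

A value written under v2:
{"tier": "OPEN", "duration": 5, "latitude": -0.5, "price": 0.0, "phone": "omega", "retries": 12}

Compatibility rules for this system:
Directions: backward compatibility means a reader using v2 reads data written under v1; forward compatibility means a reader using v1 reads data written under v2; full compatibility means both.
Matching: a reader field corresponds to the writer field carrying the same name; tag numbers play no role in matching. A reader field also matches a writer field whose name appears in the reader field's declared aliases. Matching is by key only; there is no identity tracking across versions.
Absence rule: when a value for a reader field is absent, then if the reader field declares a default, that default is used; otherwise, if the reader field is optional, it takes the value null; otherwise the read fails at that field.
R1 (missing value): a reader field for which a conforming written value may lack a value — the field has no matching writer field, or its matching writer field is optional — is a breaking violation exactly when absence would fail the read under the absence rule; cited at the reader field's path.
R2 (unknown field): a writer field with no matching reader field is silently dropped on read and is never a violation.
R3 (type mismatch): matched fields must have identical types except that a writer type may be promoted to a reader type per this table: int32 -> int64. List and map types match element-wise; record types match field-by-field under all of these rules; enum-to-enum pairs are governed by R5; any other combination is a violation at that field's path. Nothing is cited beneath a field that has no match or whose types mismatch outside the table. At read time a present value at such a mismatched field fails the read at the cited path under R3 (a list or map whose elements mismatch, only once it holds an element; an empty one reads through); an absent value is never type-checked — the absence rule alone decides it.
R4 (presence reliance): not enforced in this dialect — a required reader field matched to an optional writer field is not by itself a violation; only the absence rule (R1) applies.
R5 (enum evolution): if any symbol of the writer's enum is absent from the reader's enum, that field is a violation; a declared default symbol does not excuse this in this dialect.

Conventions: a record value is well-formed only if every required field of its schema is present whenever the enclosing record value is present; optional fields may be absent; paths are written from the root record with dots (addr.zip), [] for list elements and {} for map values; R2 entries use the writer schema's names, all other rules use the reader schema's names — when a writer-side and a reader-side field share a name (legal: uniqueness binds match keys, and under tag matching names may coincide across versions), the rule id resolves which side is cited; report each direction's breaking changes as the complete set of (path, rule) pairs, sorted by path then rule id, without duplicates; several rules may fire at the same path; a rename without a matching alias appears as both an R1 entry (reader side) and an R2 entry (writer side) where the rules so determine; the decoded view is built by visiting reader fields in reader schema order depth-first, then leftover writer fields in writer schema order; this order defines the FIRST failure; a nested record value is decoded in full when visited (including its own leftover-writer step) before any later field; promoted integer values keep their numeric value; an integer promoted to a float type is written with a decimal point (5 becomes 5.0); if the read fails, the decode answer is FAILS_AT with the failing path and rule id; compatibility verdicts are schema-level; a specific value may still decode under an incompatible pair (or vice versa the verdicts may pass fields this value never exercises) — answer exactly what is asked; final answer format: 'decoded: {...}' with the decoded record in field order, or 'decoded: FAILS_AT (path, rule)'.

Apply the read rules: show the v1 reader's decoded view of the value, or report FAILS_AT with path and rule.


decoded: {"tier": "OPEN", "meta": null, "duration": 5, "latitude": -0.5, "price": 0.0, "phone": "omega", "retries": 12}

the writer's type comes first in each Shipment pair
migrating the Shipment value to v1:
  tier := "OPEN"
  meta := null (not supplied -> null)
  duration := 5
  latitude := -0.5
  price := 0.0
  phone := "omega"
  retries := 12
  => decoded: {"tier": "OPEN", "meta": null, "duration": 5, "latitude": -0.5, "price": 0.0, "phone": "omega", "retries": 12}
the other Shipment changes do not affect what is asked:
  enum Kind (field tier in record Shipment): symbol HIGH added -> shifts the Shipment verdicts, not this decode
  renamed field weight to score in record Money (alias weight declared on the renamed field) -> no rule fires on it and the decoded Shipment view is identical with or without it
  field duration in record Shipment: optional changed to required -> shifts the Shipment verdicts, not this decode
  field enabled in record Money: type bool changed to string (its default is dropped) -> shifts the Shipment verdicts, not this decode
  field latitude in record Shipment: tag 9 changed to 35 -> no rule fires on it and the decoded Shipment view is identical with or without it
  field blob in record Money: type bytes changed to float64 (its default is dropped) -> shifts the Shipment verdicts, not this decode


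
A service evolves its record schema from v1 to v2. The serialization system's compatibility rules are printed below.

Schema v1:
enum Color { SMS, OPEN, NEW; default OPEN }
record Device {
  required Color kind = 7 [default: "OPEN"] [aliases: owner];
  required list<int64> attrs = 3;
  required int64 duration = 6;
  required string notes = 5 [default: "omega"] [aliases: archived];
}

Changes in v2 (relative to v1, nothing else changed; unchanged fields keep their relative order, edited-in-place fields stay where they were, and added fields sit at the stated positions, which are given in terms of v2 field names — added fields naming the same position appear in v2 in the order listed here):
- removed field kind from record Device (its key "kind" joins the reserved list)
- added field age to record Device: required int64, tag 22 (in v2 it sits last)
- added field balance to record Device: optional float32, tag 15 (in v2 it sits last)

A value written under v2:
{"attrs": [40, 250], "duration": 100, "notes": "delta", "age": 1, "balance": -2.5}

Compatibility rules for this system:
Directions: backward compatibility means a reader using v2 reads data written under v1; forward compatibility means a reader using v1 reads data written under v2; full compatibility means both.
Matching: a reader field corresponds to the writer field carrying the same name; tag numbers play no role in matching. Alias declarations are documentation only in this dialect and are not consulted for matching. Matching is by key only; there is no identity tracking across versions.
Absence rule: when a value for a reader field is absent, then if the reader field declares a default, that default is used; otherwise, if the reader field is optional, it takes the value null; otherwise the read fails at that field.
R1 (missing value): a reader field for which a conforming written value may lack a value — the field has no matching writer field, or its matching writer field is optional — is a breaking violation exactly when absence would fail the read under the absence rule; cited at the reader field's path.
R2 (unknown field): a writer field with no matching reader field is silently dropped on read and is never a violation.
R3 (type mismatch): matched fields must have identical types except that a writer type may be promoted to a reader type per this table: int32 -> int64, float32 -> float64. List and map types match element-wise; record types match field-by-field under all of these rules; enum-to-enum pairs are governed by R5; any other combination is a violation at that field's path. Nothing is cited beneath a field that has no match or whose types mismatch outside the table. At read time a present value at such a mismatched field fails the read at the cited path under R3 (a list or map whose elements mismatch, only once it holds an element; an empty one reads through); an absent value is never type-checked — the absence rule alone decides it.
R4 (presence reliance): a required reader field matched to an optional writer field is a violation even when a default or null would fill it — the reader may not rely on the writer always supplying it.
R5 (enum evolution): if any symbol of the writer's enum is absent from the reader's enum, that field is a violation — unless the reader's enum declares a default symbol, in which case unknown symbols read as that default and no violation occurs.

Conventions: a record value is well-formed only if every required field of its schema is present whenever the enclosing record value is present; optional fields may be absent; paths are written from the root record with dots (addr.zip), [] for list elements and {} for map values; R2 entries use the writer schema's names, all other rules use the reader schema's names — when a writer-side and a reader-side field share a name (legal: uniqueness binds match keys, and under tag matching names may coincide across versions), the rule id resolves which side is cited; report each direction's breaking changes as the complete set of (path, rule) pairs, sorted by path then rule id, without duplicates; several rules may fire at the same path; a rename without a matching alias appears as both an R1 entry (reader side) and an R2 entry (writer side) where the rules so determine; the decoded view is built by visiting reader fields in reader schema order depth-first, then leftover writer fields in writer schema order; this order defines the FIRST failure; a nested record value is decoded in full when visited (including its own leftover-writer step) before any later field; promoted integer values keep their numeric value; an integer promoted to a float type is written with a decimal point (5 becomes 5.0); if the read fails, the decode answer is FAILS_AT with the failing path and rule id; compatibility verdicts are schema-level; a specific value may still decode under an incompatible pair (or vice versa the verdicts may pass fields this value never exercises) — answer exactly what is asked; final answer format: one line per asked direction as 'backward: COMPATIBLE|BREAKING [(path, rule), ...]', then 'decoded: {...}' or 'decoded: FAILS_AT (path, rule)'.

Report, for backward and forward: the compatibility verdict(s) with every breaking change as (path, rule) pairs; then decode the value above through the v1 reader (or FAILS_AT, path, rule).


the writer's type comes first in each Device pair
backward pass over Device, reader schema v2, writer schema v1:
  attrs <- attrs (list<int64> -> list<int64>, writer required)
  duration <- duration (int64 -> int64, writer required)
  notes <- notes (string -> string, writer required)
  age: no writer-side match
  balance: no writer-side match
  writer field kind has no reader counterpart
  breaking: (age, R1)
  => backward: BREAKING (1)
forward pass over Device, reader schema v1, writer schema v2:
  kind: no writer-side match
  attrs <- attrs (list<int64> -> list<int64>, writer required)
  duration <- duration (int64 -> int64, writer required)
  notes <- notes (string -> string, writer required)
  writer field age has no reader counterpart
  writer field balance has no reader counterpart
  => forward verdict for Device: COMPATIBLE, no violations
migrating the Device value to v1:
  kind := "OPEN" (no value, default fills)
  attrs := [40, 250]
  duration := 100
  notes := "delta"
  writer age: unmatched, discarded
  writer balance: unmatched, discarded
  => decoded: {"kind": "OPEN", "attrs": [40, 250], "duration": 100, "notes": "delta"}

backward: BREAKING [(age, R1)]; forward: COMPATIBLE []; decoded: {"kind": "OPEN", "attrs": [40, 250], "duration": 100, "notes": "delta"}


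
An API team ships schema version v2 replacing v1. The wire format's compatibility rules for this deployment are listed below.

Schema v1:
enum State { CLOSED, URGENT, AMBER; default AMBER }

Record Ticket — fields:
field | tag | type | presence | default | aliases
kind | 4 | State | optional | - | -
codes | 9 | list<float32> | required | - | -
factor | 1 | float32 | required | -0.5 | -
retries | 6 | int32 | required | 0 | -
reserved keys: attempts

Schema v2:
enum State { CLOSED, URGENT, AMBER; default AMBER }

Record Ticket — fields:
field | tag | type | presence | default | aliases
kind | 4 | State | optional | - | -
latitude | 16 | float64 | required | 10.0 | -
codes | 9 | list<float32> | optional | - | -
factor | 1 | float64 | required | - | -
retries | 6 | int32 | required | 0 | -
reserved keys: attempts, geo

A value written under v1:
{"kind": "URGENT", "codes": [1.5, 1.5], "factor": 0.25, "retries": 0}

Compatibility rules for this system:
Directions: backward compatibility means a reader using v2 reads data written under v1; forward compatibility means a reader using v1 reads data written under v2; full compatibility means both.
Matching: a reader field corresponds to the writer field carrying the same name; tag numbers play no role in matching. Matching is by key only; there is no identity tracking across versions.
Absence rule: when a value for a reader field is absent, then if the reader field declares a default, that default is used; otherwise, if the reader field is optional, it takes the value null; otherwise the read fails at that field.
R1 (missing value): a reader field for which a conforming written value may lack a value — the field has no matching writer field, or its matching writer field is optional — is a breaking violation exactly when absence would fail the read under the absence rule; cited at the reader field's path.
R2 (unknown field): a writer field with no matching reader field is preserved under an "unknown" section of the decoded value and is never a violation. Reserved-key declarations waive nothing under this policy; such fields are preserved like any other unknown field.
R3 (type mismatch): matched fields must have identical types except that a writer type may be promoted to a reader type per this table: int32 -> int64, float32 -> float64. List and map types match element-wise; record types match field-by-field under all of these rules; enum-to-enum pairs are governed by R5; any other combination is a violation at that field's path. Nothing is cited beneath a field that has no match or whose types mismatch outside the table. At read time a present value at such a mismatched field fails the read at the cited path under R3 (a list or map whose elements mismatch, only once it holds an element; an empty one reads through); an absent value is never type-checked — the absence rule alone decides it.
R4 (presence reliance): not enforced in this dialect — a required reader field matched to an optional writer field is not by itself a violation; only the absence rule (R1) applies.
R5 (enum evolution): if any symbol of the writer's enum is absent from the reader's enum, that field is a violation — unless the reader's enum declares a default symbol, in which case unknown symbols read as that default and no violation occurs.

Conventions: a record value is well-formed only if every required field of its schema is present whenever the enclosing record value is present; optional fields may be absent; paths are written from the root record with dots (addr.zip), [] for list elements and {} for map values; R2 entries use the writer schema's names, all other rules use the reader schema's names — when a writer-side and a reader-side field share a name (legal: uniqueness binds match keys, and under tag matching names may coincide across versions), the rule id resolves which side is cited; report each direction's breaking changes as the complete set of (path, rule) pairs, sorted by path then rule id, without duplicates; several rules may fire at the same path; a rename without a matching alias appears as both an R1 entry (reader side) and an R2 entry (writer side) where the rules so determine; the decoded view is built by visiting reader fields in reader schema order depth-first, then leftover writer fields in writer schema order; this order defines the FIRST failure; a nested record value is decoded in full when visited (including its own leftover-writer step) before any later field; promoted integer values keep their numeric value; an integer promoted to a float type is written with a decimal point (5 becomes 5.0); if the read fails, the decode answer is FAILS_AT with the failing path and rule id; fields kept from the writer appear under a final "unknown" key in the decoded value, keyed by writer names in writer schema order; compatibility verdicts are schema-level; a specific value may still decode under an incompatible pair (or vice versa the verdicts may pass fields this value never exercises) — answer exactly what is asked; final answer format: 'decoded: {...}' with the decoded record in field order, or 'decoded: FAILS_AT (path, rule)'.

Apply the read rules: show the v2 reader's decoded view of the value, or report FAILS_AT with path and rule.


the writer's type comes first in each Ticket pair
migrating the Ticket value to v2:
  kind := "URGENT"
  latitude := 10.0 (no value, default fills)
  codes := [1.5, 1.5]
  factor := 0.25 (float32 -> float64)
  retries := 0
  => decoded: {"kind": "URGENT", "latitude": 10.0, "codes": [1.5, 1.5], "factor": 0.25, "retries": 0}
the other Ticket changes do not affect what is asked:
  field codes in record Ticket: required changed to optional -> shifts the Ticket verdicts, not this decode
  field factor in record Ticket: type float32 changed to float64 (its default is dropped) -> shifts the Ticket verdicts, not this decode

decoded: {"kind": "URGENT", "latitude": 10.0, "codes": [1.5, 1.5], "factor": 0.25, "retries": 0}
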